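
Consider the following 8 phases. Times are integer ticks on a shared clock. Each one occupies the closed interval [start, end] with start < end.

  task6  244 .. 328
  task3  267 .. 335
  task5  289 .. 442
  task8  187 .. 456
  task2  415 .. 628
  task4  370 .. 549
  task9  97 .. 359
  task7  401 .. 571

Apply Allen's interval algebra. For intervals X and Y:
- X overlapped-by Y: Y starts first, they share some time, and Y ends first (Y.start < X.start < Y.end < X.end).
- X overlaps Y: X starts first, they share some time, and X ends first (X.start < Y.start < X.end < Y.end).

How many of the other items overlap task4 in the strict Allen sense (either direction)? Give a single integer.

4

Target task4 = [370, 549].
task2 [415, 628] → overlapped-by → counts.
task3 [267, 335] → before → no.
task5 [289, 442] → overlaps → counts.
task6 [244, 328] → before → no.
task7 [401, 571] → overlapped-by → counts.
task8 [187, 456] → overlaps → counts.
task9 [97, 359] → before → no.
Total: 4.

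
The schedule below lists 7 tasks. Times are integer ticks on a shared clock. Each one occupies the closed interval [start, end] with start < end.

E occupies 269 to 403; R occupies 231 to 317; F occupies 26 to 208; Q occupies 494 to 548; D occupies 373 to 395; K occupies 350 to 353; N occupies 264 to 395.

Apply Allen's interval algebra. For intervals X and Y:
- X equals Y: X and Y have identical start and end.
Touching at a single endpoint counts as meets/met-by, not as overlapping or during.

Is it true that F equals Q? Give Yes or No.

No

F = [26, 208], Q = [494, 548].
Actual relation of F to Q: before.
Asked whether 'equals' holds → No.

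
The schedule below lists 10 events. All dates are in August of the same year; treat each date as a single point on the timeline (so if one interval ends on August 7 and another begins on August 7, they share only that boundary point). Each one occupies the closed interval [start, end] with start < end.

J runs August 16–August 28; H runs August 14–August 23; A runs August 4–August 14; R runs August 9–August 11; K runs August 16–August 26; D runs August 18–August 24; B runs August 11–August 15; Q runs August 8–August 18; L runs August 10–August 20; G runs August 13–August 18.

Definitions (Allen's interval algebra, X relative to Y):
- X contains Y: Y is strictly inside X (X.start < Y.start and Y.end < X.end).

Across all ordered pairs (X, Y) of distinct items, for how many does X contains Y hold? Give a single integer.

Checking all 90 ordered pairs for relation 'contains'; matching pairs in alphabetical order:
(A, R): A contains R ✓
(J, D): J contains D ✓
(K, D): K contains D ✓
(L, B): L contains B ✓
(L, G): L contains G ✓
(Q, B): Q contains B ✓
(Q, R): Q contains R ✓
Count: 7.

7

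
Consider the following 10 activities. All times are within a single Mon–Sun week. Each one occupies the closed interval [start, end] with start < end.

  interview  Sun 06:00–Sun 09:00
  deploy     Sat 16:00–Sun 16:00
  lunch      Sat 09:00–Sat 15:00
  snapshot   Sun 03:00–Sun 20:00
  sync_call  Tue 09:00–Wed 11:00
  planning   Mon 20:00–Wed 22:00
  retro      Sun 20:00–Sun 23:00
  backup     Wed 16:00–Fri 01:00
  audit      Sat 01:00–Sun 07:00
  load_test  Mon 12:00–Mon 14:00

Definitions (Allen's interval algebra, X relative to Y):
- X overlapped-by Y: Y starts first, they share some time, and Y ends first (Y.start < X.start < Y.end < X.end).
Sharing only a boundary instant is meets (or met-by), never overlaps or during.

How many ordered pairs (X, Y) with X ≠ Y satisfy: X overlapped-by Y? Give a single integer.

5

Checking all 90 ordered pairs for relation 'overlapped-by'; matching pairs in alphabetical order:
(backup, planning): backup overlapped-by planning ✓
(deploy, audit): deploy overlapped-by audit ✓
(interview, audit): interview overlapped-by audit ✓
(snapshot, audit): snapshot overlapped-by audit ✓
(snapshot, deploy): snapshot overlapped-by deploy ✓
Count: 5.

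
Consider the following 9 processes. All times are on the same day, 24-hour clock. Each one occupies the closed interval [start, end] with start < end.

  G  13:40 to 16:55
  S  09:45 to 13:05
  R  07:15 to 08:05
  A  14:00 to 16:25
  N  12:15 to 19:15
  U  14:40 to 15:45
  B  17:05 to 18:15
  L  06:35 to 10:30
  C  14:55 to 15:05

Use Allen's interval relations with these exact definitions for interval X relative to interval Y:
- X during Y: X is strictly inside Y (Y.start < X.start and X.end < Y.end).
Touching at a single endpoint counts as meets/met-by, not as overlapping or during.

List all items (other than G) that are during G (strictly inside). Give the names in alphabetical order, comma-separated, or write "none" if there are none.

A, C, U

Target G = [13:40, 16:55].
A [14:00, 16:25] → during → yes.
B [17:05, 18:15] → after → no.
C [14:55, 15:05] → during → yes.
L [06:35, 10:30] → before → no.
N [12:15, 19:15] → contains → no.
R [07:15, 08:05] → before → no.
S [09:45, 13:05] → before → no.
U [14:40, 15:45] → during → yes.
Result: A, C, U.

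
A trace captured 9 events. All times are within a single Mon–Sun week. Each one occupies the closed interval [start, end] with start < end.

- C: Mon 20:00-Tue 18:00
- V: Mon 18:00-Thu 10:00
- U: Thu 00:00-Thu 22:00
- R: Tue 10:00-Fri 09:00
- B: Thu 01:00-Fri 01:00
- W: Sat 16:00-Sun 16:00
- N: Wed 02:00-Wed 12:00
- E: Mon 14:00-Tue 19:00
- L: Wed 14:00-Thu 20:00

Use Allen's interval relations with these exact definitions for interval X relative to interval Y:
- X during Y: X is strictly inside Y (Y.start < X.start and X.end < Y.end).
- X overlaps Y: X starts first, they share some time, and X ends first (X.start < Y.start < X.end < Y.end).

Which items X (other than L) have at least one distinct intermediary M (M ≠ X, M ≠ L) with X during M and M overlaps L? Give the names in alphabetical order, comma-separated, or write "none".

C, N

Target L = [Wed 14:00, Thu 20:00].
Intermediaries M with M overlaps L: V.
Via V — items with X during V: C, N.
Union: C, N.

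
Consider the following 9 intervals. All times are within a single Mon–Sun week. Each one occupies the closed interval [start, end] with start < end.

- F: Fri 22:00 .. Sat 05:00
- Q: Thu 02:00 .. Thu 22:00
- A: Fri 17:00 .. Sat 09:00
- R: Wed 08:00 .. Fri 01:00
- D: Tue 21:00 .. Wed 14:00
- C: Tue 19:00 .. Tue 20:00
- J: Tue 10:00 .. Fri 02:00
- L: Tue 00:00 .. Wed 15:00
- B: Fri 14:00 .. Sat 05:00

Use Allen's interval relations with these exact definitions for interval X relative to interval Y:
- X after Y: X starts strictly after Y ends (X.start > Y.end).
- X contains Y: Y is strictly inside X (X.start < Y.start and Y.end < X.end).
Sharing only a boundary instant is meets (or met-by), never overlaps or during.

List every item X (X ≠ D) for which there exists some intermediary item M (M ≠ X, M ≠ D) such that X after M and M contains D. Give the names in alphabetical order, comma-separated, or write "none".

Target D = [Tue 21:00, Wed 14:00].
Intermediaries M with M contains D: J, L.
Via J — items with X after J: A, B, F.
Via L — items with X after L: A, B, F, Q.
Union: A, B, F, Q.

A, B, F, Q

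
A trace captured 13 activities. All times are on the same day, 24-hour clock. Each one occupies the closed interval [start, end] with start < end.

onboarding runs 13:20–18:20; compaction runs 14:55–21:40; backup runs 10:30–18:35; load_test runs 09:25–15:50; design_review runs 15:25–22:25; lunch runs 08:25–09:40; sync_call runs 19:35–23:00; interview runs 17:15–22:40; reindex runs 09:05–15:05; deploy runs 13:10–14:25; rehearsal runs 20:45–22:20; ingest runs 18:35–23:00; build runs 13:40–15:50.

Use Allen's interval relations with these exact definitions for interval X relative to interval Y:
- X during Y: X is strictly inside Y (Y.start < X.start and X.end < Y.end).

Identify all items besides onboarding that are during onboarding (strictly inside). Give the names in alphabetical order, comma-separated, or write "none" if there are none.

build

Target onboarding = [13:20, 18:20].
backup [10:30, 18:35] → contains → no.
build [13:40, 15:50] → during → yes.
compaction [14:55, 21:40] → overlapped-by → no.
deploy [13:10, 14:25] → overlaps → no.
design_review [15:25, 22:25] → overlapped-by → no.
ingest [18:35, 23:00] → after → no.
interview [17:15, 22:40] → overlapped-by → no.
load_test [09:25, 15:50] → overlaps → no.
lunch [08:25, 09:40] → before → no.
rehearsal [20:45, 22:20] → after → no.
reindex [09:05, 15:05] → overlaps → no.
sync_call [19:35, 23:00] → after → no.
Result: build.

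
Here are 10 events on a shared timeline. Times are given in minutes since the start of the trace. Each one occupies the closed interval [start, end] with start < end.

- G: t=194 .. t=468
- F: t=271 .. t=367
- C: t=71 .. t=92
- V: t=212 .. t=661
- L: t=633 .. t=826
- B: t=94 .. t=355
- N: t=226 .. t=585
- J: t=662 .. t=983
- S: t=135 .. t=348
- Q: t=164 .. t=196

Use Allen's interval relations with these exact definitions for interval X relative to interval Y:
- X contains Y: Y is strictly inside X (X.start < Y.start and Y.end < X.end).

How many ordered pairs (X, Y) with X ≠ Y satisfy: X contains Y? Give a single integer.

Checking all 90 ordered pairs for relation 'contains'; matching pairs in alphabetical order:
(B, Q): B contains Q ✓
(B, S): B contains S ✓
(G, F): G contains F ✓
(N, F): N contains F ✓
(S, Q): S contains Q ✓
(V, F): V contains F ✓
(V, N): V contains N ✓
Count: 7.

7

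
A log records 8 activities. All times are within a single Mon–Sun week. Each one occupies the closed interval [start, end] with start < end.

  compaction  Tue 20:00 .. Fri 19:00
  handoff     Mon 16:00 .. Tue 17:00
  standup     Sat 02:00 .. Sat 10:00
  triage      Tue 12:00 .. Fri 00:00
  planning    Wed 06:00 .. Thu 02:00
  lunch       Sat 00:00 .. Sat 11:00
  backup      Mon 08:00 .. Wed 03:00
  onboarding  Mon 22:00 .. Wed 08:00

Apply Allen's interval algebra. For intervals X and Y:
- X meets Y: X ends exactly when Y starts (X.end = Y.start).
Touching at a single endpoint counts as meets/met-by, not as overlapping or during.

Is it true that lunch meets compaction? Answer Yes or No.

lunch = [Sat 00:00, Sat 11:00], compaction = [Tue 20:00, Fri 19:00].
Actual relation of lunch to compaction: after.
Asked whether 'meets' holds → No.

No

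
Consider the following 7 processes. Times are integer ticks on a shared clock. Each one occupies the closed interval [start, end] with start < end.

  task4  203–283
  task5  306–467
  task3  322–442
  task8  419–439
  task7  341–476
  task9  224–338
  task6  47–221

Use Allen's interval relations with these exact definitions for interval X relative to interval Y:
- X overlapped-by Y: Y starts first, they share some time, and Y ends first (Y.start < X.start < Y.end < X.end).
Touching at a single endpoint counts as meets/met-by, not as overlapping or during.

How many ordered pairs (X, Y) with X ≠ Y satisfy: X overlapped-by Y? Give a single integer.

Checking all 42 ordered pairs for relation 'overlapped-by'; matching pairs in alphabetical order:
(task3, task9): task3 overlapped-by task9 ✓
(task4, task6): task4 overlapped-by task6 ✓
(task5, task9): task5 overlapped-by task9 ✓
(task7, task3): task7 overlapped-by task3 ✓
(task7, task5): task7 overlapped-by task5 ✓
(task9, task4): task9 overlapped-by task4 ✓
Count: 6.

6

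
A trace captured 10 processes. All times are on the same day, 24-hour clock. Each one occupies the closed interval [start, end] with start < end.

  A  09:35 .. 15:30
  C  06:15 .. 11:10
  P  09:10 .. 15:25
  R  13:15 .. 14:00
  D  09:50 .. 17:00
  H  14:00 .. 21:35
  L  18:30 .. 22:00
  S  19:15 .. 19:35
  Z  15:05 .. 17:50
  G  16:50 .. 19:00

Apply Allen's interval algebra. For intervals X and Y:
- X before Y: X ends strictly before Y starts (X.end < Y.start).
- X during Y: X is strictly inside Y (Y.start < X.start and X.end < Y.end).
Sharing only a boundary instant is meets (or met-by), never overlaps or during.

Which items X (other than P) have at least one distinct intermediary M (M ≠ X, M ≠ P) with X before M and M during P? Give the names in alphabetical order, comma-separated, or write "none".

Target P = [09:10, 15:25].
Intermediaries M with M during P: R.
Via R — items with X before R: C.
Union: C.

C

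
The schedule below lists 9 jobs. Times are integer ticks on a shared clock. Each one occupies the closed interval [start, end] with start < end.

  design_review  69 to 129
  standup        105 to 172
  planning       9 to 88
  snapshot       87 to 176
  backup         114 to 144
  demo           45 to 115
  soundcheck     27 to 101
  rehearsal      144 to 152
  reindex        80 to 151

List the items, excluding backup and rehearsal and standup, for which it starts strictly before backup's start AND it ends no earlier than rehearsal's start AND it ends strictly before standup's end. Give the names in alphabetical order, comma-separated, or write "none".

reindex

Conditions: its start is strictly before backup's start (X.start < 114) AND its end is no earlier than rehearsal's start (X.end >= 144) AND its end is strictly before standup's end (X.end < 172).
demo: start 45 < 114? ✓; end 115 >= 144? ✗; end 115 < 172? ✓ → no.
design_review: start 69 < 114? ✓; end 129 >= 144? ✗; end 129 < 172? ✓ → no.
planning: start 9 < 114? ✓; end 88 >= 144? ✗; end 88 < 172? ✓ → no.
reindex: start 80 < 114? ✓; end 151 >= 144? ✓; end 151 < 172? ✓ → yes.
snapshot: start 87 < 114? ✓; end 176 >= 144? ✓; end 176 < 172? ✗ → no.
soundcheck: start 27 < 114? ✓; end 101 >= 144? ✗; end 101 < 172? ✓ → no.
Result: reindex.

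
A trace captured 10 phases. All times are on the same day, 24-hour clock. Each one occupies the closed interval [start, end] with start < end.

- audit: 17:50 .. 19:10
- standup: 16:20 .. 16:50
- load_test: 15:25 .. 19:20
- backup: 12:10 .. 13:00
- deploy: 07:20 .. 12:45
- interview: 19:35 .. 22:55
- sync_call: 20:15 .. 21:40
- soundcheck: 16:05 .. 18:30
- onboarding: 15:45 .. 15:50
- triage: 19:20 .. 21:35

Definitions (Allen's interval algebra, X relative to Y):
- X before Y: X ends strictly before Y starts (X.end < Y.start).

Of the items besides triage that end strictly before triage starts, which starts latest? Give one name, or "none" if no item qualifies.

audit

Target triage = [19:20, 21:35].
audit [17:50, 19:10] → before → candidate.
backup [12:10, 13:00] → before → candidate.
deploy [07:20, 12:45] → before → candidate.
interview [19:35, 22:55] → overlapped-by → excluded.
load_test [15:25, 19:20] → meets → excluded.
onboarding [15:45, 15:50] → before → candidate.
soundcheck [16:05, 18:30] → before → candidate.
standup [16:20, 16:50] → before → candidate.
sync_call [20:15, 21:40] → overlapped-by → excluded.
Among candidates, latest start is 17:50 → audit.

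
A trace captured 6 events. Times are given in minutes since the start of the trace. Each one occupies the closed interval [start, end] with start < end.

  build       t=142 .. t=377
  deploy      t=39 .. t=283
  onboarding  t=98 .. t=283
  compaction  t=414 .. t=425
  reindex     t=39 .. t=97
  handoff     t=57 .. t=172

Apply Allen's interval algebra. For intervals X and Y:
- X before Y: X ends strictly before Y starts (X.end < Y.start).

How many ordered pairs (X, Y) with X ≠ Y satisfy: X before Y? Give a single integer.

Checking all 30 ordered pairs for relation 'before'; matching pairs in alphabetical order:
(build, compaction): build before compaction ✓
(deploy, compaction): deploy before compaction ✓
(handoff, compaction): handoff before compaction ✓
(onboarding, compaction): onboarding before compaction ✓
(reindex, build): reindex before build ✓
(reindex, compaction): reindex before compaction ✓
(reindex, onboarding): reindex before onboarding ✓
Count: 7.

7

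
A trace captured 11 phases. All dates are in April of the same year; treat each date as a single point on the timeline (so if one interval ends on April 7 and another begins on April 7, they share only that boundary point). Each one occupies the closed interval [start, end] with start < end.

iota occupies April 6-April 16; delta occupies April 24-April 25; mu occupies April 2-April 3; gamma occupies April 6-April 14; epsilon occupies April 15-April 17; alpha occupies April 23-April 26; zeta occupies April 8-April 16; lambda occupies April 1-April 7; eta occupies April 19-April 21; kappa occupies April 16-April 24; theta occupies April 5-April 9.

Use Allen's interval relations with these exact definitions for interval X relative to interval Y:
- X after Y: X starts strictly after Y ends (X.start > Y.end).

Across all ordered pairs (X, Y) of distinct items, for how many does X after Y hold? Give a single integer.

Checking all 110 ordered pairs for relation 'after'; matching pairs in alphabetical order:
(alpha, epsilon): alpha after epsilon ✓
(alpha, eta): alpha after eta ✓
(alpha, gamma): alpha after gamma ✓
(alpha, iota): alpha after iota ✓
(alpha, lambda): alpha after lambda ✓
(alpha, mu): alpha after mu ✓
(alpha, theta): alpha after theta ✓
(alpha, zeta): alpha after zeta ✓
(delta, epsilon): delta after epsilon ✓
(delta, eta): delta after eta ✓
(delta, gamma): delta after gamma ✓
(delta, iota): delta after iota ✓
(delta, lambda): delta after lambda ✓
(delta, mu): delta after mu ✓
(delta, theta): delta after theta ✓
(delta, zeta): delta after zeta ✓
(epsilon, gamma): epsilon after gamma ✓
(epsilon, lambda): epsilon after lambda ✓
(epsilon, mu): epsilon after mu ✓
(epsilon, theta): epsilon after theta ✓
(eta, epsilon): eta after epsilon ✓
(eta, gamma): eta after gamma ✓
(eta, iota): eta after iota ✓
(eta, lambda): eta after lambda ✓
... plus 12 further pairs not listed.
Count: 36.

36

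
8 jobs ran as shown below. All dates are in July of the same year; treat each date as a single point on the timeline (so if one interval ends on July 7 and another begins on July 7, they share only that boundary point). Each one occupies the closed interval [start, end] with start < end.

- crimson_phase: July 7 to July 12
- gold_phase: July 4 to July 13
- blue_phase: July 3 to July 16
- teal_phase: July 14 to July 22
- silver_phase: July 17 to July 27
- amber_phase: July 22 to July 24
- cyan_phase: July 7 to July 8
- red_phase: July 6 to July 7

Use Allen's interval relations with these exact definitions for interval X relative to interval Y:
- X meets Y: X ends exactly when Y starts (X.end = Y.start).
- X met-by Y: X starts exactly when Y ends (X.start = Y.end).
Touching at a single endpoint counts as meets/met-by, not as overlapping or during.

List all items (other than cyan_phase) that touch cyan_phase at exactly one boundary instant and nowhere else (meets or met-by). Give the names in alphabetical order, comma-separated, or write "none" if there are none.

red_phase

Target cyan_phase = [July 7, July 8].
amber_phase [July 22, July 24] → after → no.
blue_phase [July 3, July 16] → contains → no.
crimson_phase [July 7, July 12] → started-by → no.
gold_phase [July 4, July 13] → contains → no.
red_phase [July 6, July 7] → meets → yes.
silver_phase [July 17, July 27] → after → no.
teal_phase [July 14, July 22] → after → no.
Result: red_phase.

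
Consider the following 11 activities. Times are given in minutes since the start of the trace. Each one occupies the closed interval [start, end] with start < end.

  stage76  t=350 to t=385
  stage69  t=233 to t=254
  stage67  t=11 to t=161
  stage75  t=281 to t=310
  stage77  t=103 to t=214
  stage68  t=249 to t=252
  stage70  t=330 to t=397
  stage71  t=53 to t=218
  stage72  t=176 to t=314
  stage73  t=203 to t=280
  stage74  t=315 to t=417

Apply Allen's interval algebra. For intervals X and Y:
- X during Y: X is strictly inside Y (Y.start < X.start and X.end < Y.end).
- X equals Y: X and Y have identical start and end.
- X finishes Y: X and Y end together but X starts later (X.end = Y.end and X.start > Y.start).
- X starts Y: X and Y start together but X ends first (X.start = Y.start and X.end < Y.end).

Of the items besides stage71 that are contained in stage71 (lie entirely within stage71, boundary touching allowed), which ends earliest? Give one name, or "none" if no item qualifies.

Target stage71 = [t=53, t=218].
stage67 [t=11, t=161] → overlaps → excluded.
stage68 [t=249, t=252] → after → excluded.
stage69 [t=233, t=254] → after → excluded.
stage70 [t=330, t=397] → after → excluded.
stage72 [t=176, t=314] → overlapped-by → excluded.
stage73 [t=203, t=280] → overlapped-by → excluded.
stage74 [t=315, t=417] → after → excluded.
stage75 [t=281, t=310] → after → excluded.
stage76 [t=350, t=385] → after → excluded.
stage77 [t=103, t=214] → during → candidate.
Among candidates, earliest end is t=214 → stage77.

stage77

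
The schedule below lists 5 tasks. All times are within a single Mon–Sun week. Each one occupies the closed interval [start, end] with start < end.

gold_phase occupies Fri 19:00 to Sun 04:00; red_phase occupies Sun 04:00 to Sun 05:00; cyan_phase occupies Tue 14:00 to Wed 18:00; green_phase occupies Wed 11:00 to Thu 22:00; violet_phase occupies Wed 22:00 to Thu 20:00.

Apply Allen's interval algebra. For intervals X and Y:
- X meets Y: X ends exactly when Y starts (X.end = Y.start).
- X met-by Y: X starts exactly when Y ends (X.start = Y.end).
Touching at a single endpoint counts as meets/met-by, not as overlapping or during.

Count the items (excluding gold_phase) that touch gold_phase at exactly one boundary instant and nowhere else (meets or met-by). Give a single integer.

1

Target gold_phase = [Fri 19:00, Sun 04:00].
cyan_phase [Tue 14:00, Wed 18:00] → before → no.
green_phase [Wed 11:00, Thu 22:00] → before → no.
red_phase [Sun 04:00, Sun 05:00] → met-by → counts.
violet_phase [Wed 22:00, Thu 20:00] → before → no.
Total: 1.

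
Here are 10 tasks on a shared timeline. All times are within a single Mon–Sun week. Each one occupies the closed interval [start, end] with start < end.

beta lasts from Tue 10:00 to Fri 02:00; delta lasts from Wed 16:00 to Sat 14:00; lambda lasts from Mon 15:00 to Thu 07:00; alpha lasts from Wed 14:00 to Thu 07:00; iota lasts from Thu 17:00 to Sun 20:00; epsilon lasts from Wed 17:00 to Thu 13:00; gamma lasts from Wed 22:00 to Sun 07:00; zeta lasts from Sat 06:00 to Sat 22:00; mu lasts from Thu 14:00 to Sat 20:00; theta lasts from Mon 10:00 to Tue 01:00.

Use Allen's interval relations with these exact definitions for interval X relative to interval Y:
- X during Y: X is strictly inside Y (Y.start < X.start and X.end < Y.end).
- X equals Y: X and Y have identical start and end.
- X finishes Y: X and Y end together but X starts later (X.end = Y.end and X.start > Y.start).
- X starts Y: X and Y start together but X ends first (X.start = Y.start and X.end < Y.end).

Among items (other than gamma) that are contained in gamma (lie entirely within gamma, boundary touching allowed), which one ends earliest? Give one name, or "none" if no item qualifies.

Target gamma = [Wed 22:00, Sun 07:00].
alpha [Wed 14:00, Thu 07:00] → overlaps → excluded.
beta [Tue 10:00, Fri 02:00] → overlaps → excluded.
delta [Wed 16:00, Sat 14:00] → overlaps → excluded.
epsilon [Wed 17:00, Thu 13:00] → overlaps → excluded.
iota [Thu 17:00, Sun 20:00] → overlapped-by → excluded.
lambda [Mon 15:00, Thu 07:00] → overlaps → excluded.
mu [Thu 14:00, Sat 20:00] → during → candidate.
theta [Mon 10:00, Tue 01:00] → before → excluded.
zeta [Sat 06:00, Sat 22:00] → during → candidate.
Among candidates, earliest end is Sat 20:00 → mu.

mu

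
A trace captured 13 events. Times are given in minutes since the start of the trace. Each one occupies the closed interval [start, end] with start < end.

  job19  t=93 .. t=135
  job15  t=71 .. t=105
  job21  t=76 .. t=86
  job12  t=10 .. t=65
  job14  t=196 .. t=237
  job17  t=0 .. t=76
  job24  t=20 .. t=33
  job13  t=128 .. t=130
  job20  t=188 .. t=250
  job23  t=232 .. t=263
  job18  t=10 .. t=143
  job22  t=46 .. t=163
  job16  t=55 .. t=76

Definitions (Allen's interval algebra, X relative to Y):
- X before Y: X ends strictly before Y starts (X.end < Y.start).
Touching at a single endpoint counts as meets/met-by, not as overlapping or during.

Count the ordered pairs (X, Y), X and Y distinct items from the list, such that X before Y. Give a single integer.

47

Checking all 156 ordered pairs for relation 'before'; matching pairs in alphabetical order:
(job12, job13): job12 before job13 ✓
(job12, job14): job12 before job14 ✓
(job12, job15): job12 before job15 ✓
(job12, job19): job12 before job19 ✓
(job12, job20): job12 before job20 ✓
(job12, job21): job12 before job21 ✓
(job12, job23): job12 before job23 ✓
(job13, job14): job13 before job14 ✓
(job13, job20): job13 before job20 ✓
(job13, job23): job13 before job23 ✓
(job15, job13): job15 before job13 ✓
(job15, job14): job15 before job14 ✓
(job15, job20): job15 before job20 ✓
(job15, job23): job15 before job23 ✓
(job16, job13): job16 before job13 ✓
(job16, job14): job16 before job14 ✓
(job16, job19): job16 before job19 ✓
(job16, job20): job16 before job20 ✓
(job16, job23): job16 before job23 ✓
(job17, job13): job17 before job13 ✓
(job17, job14): job17 before job14 ✓
(job17, job19): job17 before job19 ✓
(job17, job20): job17 before job20 ✓
(job17, job23): job17 before job23 ✓
... plus 23 further pairs not listed.
Count: 47.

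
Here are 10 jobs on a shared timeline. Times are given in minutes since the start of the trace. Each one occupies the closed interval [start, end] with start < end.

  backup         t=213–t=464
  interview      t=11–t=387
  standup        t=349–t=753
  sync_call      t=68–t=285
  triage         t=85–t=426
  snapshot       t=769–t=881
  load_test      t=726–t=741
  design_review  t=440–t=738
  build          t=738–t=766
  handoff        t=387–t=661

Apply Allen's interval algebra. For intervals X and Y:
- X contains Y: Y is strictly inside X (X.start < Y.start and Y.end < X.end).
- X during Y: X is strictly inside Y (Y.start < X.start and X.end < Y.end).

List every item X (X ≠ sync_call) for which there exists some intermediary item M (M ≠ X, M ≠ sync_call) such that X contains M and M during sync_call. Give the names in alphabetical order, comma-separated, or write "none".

none

Target sync_call = [t=68, t=285].
Intermediaries M with M during sync_call: none.
Union: none.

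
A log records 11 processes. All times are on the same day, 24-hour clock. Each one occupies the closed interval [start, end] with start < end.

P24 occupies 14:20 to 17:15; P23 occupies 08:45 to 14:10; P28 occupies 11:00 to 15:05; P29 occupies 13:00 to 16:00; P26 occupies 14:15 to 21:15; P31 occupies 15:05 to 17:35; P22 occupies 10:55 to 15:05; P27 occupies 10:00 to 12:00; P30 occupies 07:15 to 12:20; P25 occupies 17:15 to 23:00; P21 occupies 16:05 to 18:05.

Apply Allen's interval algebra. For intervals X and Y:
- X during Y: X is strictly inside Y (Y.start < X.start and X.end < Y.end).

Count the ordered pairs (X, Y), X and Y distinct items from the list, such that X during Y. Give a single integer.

Checking all 110 ordered pairs for relation 'during'; matching pairs in alphabetical order:
(P21, P26): P21 during P26 ✓
(P24, P26): P24 during P26 ✓
(P27, P23): P27 during P23 ✓
(P27, P30): P27 during P30 ✓
(P31, P26): P31 during P26 ✓
Count: 5.

5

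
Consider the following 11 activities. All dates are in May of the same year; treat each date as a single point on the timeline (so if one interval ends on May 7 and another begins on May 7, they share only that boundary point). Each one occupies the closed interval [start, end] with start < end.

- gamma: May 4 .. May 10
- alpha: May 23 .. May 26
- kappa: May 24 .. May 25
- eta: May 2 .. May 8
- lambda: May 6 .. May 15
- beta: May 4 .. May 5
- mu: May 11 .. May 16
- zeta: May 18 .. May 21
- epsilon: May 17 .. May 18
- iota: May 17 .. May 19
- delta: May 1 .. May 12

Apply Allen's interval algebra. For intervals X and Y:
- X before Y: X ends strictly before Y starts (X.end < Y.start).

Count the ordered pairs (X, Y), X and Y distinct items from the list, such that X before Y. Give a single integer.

Checking all 110 ordered pairs for relation 'before'; matching pairs in alphabetical order:
(beta, alpha): beta before alpha ✓
(beta, epsilon): beta before epsilon ✓
(beta, iota): beta before iota ✓
(beta, kappa): beta before kappa ✓
(beta, lambda): beta before lambda ✓
(beta, mu): beta before mu ✓
(beta, zeta): beta before zeta ✓
(delta, alpha): delta before alpha ✓
(delta, epsilon): delta before epsilon ✓
(delta, iota): delta before iota ✓
(delta, kappa): delta before kappa ✓
(delta, zeta): delta before zeta ✓
(epsilon, alpha): epsilon before alpha ✓
(epsilon, kappa): epsilon before kappa ✓
(eta, alpha): eta before alpha ✓
(eta, epsilon): eta before epsilon ✓
(eta, iota): eta before iota ✓
(eta, kappa): eta before kappa ✓
(eta, mu): eta before mu ✓
(eta, zeta): eta before zeta ✓
(gamma, alpha): gamma before alpha ✓
(gamma, epsilon): gamma before epsilon ✓
(gamma, iota): gamma before iota ✓
(gamma, kappa): gamma before kappa ✓
... plus 16 further pairs not listed.
Count: 40.

40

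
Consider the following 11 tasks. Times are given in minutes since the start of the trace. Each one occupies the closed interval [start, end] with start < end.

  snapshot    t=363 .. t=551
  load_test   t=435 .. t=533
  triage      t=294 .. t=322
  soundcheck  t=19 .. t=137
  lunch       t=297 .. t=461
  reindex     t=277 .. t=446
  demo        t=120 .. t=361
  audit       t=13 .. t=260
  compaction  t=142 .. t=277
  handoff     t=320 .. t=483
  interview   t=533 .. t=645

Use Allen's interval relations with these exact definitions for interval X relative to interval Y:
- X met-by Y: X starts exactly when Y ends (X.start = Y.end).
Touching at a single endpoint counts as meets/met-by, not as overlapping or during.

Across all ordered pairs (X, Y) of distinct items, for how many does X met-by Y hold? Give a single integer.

2

Checking all 110 ordered pairs for relation 'met-by'; matching pairs in alphabetical order:
(interview, load_test): interview met-by load_test ✓
(reindex, compaction): reindex met-by compaction ✓
Count: 2.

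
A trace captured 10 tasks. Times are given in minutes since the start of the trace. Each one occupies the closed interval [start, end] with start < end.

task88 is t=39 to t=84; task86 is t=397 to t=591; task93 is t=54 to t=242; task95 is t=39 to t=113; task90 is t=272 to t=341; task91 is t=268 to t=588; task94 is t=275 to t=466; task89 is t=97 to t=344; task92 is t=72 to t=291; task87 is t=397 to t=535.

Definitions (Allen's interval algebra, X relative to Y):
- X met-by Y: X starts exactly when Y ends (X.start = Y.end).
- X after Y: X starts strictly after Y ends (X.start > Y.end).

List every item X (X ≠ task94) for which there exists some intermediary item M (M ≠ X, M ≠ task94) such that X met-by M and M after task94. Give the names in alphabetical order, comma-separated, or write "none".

none

Target task94 = [t=275, t=466].
Intermediaries M with M after task94: none.
Union: none.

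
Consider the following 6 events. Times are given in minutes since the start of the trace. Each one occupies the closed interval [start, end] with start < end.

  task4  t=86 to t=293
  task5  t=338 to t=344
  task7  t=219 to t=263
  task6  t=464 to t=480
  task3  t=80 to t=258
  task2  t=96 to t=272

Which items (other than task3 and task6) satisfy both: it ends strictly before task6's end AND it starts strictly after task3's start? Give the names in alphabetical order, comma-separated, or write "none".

task2, task4, task5, task7

Conditions: its end is strictly before task6's end (X.end < t=480) AND its start is strictly after task3's start (X.start > t=80).
task2: end t=272 < t=480? ✓; start t=96 > t=80? ✓ → yes.
task4: end t=293 < t=480? ✓; start t=86 > t=80? ✓ → yes.
task5: end t=344 < t=480? ✓; start t=338 > t=80? ✓ → yes.
task7: end t=263 < t=480? ✓; start t=219 > t=80? ✓ → yes.
Result: task2, task4, task5, task7.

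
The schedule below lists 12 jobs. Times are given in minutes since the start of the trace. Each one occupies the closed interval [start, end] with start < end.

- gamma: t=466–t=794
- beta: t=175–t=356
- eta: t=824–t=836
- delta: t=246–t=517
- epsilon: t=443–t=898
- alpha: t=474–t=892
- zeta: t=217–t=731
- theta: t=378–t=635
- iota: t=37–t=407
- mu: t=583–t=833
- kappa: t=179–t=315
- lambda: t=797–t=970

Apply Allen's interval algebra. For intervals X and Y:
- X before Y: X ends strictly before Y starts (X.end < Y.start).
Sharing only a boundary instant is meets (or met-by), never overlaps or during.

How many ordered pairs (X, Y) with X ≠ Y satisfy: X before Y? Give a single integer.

Checking all 132 ordered pairs for relation 'before'; matching pairs in alphabetical order:
(beta, alpha): beta before alpha ✓
(beta, epsilon): beta before epsilon ✓
(beta, eta): beta before eta ✓
(beta, gamma): beta before gamma ✓
(beta, lambda): beta before lambda ✓
(beta, mu): beta before mu ✓
(beta, theta): beta before theta ✓
(delta, eta): delta before eta ✓
(delta, lambda): delta before lambda ✓
(delta, mu): delta before mu ✓
(gamma, eta): gamma before eta ✓
(gamma, lambda): gamma before lambda ✓
(iota, alpha): iota before alpha ✓
(iota, epsilon): iota before epsilon ✓
(iota, eta): iota before eta ✓
(iota, gamma): iota before gamma ✓
(iota, lambda): iota before lambda ✓
(iota, mu): iota before mu ✓
(kappa, alpha): kappa before alpha ✓
(kappa, epsilon): kappa before epsilon ✓
(kappa, eta): kappa before eta ✓
(kappa, gamma): kappa before gamma ✓
(kappa, lambda): kappa before lambda ✓
(kappa, mu): kappa before mu ✓
... plus 5 further pairs not listed.
Count: 29.

29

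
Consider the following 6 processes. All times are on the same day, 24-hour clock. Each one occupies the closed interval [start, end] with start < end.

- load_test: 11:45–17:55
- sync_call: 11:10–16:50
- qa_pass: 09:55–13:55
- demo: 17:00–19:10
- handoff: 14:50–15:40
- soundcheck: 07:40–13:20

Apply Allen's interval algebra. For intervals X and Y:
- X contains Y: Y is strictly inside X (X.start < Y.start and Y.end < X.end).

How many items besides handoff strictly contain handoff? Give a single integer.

Target handoff = [14:50, 15:40].
demo [17:00, 19:10] → after → no.
load_test [11:45, 17:55] → contains → counts.
qa_pass [09:55, 13:55] → before → no.
soundcheck [07:40, 13:20] → before → no.
sync_call [11:10, 16:50] → contains → counts.
Total: 2.

2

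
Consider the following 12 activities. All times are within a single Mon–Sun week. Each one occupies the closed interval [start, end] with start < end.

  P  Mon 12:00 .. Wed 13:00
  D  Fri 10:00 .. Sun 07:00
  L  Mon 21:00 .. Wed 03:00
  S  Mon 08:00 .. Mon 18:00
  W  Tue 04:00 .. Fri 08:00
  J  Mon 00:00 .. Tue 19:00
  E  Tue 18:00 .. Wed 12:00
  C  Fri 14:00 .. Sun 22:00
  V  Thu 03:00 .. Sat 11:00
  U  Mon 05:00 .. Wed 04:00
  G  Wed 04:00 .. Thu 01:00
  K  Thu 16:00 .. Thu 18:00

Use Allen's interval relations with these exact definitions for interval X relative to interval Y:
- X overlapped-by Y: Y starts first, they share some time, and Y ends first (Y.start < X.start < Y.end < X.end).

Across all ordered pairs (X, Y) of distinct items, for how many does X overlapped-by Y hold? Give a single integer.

18

Checking all 132 ordered pairs for relation 'overlapped-by'; matching pairs in alphabetical order:
(C, D): C overlapped-by D ✓
(C, V): C overlapped-by V ✓
(D, V): D overlapped-by V ✓
(E, J): E overlapped-by J ✓
(E, L): E overlapped-by L ✓
(E, U): E overlapped-by U ✓
(G, E): G overlapped-by E ✓
(G, P): G overlapped-by P ✓
(L, J): L overlapped-by J ✓
(P, J): P overlapped-by J ✓
(P, S): P overlapped-by S ✓
(P, U): P overlapped-by U ✓
(U, J): U overlapped-by J ✓
(V, W): V overlapped-by W ✓
(W, J): W overlapped-by J ✓
(W, L): W overlapped-by L ✓
(W, P): W overlapped-by P ✓
(W, U): W overlapped-by U ✓
Count: 18.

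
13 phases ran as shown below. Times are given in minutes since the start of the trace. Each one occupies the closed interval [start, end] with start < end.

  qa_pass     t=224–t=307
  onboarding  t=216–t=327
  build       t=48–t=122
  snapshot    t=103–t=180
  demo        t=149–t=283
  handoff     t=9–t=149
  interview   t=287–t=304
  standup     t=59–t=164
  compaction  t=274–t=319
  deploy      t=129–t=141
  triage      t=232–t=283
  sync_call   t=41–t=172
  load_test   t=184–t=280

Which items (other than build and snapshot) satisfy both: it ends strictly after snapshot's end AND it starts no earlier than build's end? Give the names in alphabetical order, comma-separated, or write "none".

compaction, demo, interview, load_test, onboarding, qa_pass, triage

Conditions: its end is strictly after snapshot's end (X.end > t=180) AND its start is no earlier than build's end (X.start >= t=122).
compaction: end t=319 > t=180? ✓; start t=274 >= t=122? ✓ → yes.
demo: end t=283 > t=180? ✓; start t=149 >= t=122? ✓ → yes.
deploy: end t=141 > t=180? ✗; start t=129 >= t=122? ✓ → no.
handoff: end t=149 > t=180? ✗; start t=9 >= t=122? ✗ → no.
interview: end t=304 > t=180? ✓; start t=287 >= t=122? ✓ → yes.
load_test: end t=280 > t=180? ✓; start t=184 >= t=122? ✓ → yes.
onboarding: end t=327 > t=180? ✓; start t=216 >= t=122? ✓ → yes.
qa_pass: end t=307 > t=180? ✓; start t=224 >= t=122? ✓ → yes.
standup: end t=164 > t=180? ✗; start t=59 >= t=122? ✗ → no.
sync_call: end t=172 > t=180? ✗; start t=41 >= t=122? ✗ → no.
triage: end t=283 > t=180? ✓; start t=232 >= t=122? ✓ → yes.
Result: compaction, demo, interview, load_test, onboarding, qa_pass, triage.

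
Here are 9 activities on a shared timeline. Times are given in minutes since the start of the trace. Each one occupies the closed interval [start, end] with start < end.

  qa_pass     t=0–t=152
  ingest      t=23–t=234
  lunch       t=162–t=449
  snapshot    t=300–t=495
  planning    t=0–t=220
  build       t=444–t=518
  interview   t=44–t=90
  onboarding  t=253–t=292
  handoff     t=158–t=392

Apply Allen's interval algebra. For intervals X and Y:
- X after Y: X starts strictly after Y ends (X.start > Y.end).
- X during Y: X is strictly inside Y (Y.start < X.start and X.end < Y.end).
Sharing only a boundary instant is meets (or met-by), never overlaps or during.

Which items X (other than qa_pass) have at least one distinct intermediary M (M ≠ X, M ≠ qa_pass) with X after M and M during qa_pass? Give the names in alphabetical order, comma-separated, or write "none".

build, handoff, lunch, onboarding, snapshot

Target qa_pass = [t=0, t=152].
Intermediaries M with M during qa_pass: interview.
Via interview — items with X after interview: build, handoff, lunch, onboarding, snapshot.
Union: build, handoff, lunch, onboarding, snapshot.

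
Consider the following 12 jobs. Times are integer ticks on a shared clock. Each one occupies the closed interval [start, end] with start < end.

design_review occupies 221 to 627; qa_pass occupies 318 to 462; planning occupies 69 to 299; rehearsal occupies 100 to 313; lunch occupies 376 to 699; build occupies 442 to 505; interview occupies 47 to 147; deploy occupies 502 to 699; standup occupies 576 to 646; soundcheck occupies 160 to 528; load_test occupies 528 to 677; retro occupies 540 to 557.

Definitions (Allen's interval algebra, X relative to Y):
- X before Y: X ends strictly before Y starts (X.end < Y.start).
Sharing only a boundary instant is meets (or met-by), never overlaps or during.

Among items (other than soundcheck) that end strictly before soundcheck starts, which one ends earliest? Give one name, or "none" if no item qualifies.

Target soundcheck = [160, 528].
build [442, 505] → during → excluded.
deploy [502, 699] → overlapped-by → excluded.
design_review [221, 627] → overlapped-by → excluded.
interview [47, 147] → before → candidate.
load_test [528, 677] → met-by → excluded.
lunch [376, 699] → overlapped-by → excluded.
planning [69, 299] → overlaps → excluded.
qa_pass [318, 462] → during → excluded.
rehearsal [100, 313] → overlaps → excluded.
retro [540, 557] → after → excluded.
standup [576, 646] → after → excluded.
Among candidates, earliest end is 147 → interview.

interview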